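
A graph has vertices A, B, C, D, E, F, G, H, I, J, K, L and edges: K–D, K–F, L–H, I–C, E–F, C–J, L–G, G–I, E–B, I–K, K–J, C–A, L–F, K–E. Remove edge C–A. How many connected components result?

Before removal there is 1 component.
C–A is a bridge — removing it separates C's side from A's side.
After removal: 2 components.

2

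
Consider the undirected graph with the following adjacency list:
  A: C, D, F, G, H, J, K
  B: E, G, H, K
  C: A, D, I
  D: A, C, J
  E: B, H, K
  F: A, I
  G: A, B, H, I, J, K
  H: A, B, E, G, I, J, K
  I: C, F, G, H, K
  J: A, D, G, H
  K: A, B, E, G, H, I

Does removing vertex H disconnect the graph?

No

Deleting H leaves 1 component (was 1) (its neighbors A, B, E, G, I, J, K remain connected to each other), so H is not a cut vertex.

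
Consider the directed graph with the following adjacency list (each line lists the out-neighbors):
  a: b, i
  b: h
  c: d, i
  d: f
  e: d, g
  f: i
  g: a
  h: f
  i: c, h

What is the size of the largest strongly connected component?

{c, d, f, h, i} are all mutually reachable — one SCC of size 5.
{g} is an SCC by itself.
{b} is an SCC by itself.
{a} is an SCC by itself.
{e} is an SCC by itself.
The largest has 5 vertices.

5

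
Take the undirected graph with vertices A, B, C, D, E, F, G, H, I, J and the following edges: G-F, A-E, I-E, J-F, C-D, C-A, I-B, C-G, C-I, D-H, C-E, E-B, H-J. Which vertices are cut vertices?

Removing C increases the component count from 1 to 2, so C is a cut vertex.
By contrast removing A leaves 1 component; it is not a cut vertex. No other vertex is a cut vertex either.

C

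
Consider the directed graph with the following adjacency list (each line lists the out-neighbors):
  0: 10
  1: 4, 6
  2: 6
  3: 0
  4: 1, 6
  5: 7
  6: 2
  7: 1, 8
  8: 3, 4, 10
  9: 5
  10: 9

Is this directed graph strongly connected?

No

There is no directed path from 1 to 7, so the graph is not strongly connected.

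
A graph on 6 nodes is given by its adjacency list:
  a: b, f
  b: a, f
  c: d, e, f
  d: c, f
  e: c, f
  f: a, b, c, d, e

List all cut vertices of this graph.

f

Removing f increases the component count from 1 to 2, so f is a cut vertex.
By contrast removing a leaves 1 component; it is not a cut vertex. No other vertex is a cut vertex either.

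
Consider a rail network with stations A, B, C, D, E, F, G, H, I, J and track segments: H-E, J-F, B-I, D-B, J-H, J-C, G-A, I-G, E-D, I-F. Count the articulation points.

Removing G increases the component count from 1 to 2, so G is a cut vertex.
Removing I increases the component count from 1 to 2, so I is a cut vertex.
Removing J increases the component count from 1 to 2, so J is a cut vertex.
By contrast removing H leaves 1 component; it is not a cut vertex. No other vertex is a cut vertex either.

3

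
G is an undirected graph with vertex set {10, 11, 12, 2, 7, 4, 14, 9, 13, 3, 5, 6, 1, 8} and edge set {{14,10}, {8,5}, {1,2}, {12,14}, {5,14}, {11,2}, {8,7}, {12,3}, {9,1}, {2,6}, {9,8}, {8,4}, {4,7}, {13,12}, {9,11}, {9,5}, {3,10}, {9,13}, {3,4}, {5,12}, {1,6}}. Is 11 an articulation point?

No

Deleting 11 leaves 1 component (was 1) (its neighbors 2, 9 remain connected to each other), so 11 is not a cut vertex.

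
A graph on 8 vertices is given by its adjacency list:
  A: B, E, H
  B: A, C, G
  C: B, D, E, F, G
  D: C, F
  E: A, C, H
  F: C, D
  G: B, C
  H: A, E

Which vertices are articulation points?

Removing C increases the component count from 1 to 2, so C is a cut vertex.
By contrast removing E leaves 1 component; it is not a cut vertex. No other vertex is a cut vertex either.

C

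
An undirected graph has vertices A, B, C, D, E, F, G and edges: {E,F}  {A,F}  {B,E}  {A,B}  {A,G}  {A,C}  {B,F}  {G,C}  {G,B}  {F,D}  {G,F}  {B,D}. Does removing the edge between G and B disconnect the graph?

After removing G-B, the path G-A-B still connects them, so the edge is not a bridge.

No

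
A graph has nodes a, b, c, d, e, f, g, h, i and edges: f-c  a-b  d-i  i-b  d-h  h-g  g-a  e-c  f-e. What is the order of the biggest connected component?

Starting from c we can reach c, e, f. That is one component of size 3.
Starting from a we can reach a, b, d, g, h, i. That is one component of size 6.
The largest has 6 vertices.

6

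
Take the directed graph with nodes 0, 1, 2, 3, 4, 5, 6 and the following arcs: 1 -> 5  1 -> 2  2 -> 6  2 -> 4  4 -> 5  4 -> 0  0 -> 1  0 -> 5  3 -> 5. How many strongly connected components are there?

4

{0, 1, 2, 4} are all mutually reachable — one SCC of size 4.
{3} is an SCC by itself.
{6} is an SCC by itself.
{5} is an SCC by itself.
That gives 4 strongly connected components.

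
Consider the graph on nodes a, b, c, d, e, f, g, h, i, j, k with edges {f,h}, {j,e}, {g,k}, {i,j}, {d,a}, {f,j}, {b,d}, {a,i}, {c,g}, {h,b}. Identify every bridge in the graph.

The edges on the cycle f-h-b-d-a-i-j-f are not bridges since each lies on that cycle.
But removing c - g disconnects c from g; removing j - e disconnects j from e; removing g - k disconnects g from k — these are bridges.

c-g, e-j, g-k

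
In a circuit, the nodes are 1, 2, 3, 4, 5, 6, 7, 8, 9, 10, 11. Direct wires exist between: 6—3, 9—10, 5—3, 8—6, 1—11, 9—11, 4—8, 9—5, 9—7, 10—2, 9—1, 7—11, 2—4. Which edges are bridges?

none

The edges on the cycle 9-7-11-9 are not bridges since each lies on that cycle.
Every edge lies on some cycle, so there are no bridges.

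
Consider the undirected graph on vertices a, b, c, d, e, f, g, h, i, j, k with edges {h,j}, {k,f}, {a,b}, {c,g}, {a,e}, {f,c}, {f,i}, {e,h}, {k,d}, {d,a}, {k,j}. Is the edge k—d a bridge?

No

After removing k—d, the path k-j-h-e-a-d still connects them, so the edge is not a bridge.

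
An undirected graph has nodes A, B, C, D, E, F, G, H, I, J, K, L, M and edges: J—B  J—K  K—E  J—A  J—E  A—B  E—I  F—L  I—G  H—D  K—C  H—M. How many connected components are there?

3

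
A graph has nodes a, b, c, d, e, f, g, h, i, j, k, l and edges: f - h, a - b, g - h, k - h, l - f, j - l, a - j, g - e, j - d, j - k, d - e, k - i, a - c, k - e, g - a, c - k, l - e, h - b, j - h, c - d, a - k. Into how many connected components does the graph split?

Starting from a we can reach a, b, c, d, e, f, g, h, i, j, k, l. That is one component of size 12.
Total: 1 component.

1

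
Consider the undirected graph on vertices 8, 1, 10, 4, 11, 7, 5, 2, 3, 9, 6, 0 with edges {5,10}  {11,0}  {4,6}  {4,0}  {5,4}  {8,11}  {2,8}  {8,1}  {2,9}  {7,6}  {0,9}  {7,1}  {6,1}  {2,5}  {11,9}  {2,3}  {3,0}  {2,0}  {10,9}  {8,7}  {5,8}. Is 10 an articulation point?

Deleting 10 leaves 1 component (was 1) (its neighbors 5, 9 remain connected to each other), so 10 is not a cut vertex.

No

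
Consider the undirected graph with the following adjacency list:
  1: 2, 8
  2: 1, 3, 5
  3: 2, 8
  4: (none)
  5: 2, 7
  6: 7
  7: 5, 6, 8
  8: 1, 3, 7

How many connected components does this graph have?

2

4 is isolated — a component by itself.
Starting from 1 we can reach 1, 2, 3, 5, 6, 7, 8. That is one component of size 7.
Total: 2 components.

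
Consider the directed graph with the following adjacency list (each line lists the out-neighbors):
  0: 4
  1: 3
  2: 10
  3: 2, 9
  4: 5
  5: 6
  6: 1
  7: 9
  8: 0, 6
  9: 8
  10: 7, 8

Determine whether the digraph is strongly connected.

From 8 we can reach every vertex (0, 1, 2, 3, 4, 5, 6, 7, 8, 9, 10), and every vertex can reach 8 (0, 1, 2, 3, 4, 5, 6, 7, 8, 9, 10). So the whole graph is one strongly connected component.

Yes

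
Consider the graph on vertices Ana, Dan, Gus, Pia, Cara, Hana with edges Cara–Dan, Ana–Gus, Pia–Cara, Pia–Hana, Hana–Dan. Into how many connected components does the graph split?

2

Starting from Ana we can reach Ana, Gus. That is one component of size 2.
Starting from Dan we can reach Dan, Pia, Cara, Hana. That is one component of size 4.
Total: 2 components.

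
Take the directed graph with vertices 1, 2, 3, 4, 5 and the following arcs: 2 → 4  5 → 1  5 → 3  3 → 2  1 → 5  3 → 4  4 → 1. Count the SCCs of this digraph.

{1, 2, 3, 4, 5} are all mutually reachable — one SCC of size 5.
That gives 1 strongly connected component.

1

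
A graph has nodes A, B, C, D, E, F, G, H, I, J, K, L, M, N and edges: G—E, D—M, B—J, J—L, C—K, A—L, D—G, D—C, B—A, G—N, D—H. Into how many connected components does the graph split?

I is isolated — a component by itself.
F is isolated — a component by itself.
Starting from A we can reach A, B, J, L. That is one component of size 4.
Starting from C we can reach C, D, E, G, H, K, M, N. That is one component of size 8.
Total: 4 components.

4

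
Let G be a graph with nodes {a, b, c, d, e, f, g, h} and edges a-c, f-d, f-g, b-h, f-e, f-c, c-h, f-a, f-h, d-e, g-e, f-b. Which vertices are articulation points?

Removing f increases the component count from 1 to 2, so f is a cut vertex.
By contrast removing d leaves 1 component; it is not a cut vertex. No other vertex is a cut vertex either.

f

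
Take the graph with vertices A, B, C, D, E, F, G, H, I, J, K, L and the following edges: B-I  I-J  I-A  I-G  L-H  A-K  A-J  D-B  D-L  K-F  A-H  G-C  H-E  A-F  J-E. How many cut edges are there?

2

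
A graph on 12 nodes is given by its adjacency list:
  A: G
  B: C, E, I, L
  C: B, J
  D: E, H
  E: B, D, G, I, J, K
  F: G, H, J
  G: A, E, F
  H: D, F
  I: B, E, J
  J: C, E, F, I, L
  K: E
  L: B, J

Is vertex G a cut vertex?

Yes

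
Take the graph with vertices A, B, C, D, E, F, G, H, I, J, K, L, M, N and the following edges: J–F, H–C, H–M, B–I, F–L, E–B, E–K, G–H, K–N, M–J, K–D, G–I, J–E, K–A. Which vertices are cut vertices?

E, F, H, J, K

Removing E increases the component count from 1 to 2, so E is a cut vertex.
Removing F increases the component count from 1 to 2, so F is a cut vertex.
Removing H increases the component count from 1 to 2, so H is a cut vertex.
Likewise J, K are cut vertices.
By contrast removing M leaves 1 component; it is not a cut vertex. No other vertex is a cut vertex either.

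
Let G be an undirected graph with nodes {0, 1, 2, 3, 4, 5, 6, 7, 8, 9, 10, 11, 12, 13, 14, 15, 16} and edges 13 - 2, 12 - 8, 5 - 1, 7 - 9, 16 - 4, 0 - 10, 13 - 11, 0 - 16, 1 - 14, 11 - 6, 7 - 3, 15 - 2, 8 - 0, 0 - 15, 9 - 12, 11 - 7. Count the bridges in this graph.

7

The edges on the cycle 13-11-7-9-12-8-0-15-2-13 are not bridges since each lies on that cycle.
But removing 16 - 0 disconnects 16 from 0; removing 16 - 4 disconnects 16 from 4; removing 11 - 6 disconnects 11 from 6; removing 10 - 0 disconnects 10 from 0 — these are bridges.
In total 7 edges are bridges.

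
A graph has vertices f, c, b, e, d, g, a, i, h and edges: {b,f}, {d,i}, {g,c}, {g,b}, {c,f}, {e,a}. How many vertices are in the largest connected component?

4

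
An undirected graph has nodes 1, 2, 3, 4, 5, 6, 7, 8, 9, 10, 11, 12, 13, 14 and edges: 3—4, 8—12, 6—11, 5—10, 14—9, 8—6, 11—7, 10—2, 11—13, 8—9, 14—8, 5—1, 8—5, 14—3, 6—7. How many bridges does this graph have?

9

The edges on the cycle 6-11-7-6 are not bridges since each lies on that cycle.
But removing 8—5 disconnects 8 from 5; removing 10—5 disconnects 10 from 5; removing 5—1 disconnects 5 from 1; removing 13—11 disconnects 13 from 11 — these are bridges.
In total 9 edges are bridges.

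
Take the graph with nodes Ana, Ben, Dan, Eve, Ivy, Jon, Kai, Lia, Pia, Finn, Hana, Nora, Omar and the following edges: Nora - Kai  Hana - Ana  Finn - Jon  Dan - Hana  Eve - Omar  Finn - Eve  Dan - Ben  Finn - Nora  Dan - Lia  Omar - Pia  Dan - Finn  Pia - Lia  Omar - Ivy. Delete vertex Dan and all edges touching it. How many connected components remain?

With Dan gone, the remaining components are: {Ben}; {Ana, Hana}; {Eve, Ivy, Jon, Kai, Lia, Pia, Finn, Nora, Omar}.
That is 3 components.

3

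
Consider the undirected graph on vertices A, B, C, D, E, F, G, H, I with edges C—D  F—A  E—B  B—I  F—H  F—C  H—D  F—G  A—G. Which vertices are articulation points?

Removing B increases the component count from 2 to 3, so B is a cut vertex.
Removing F increases the component count from 2 to 3, so F is a cut vertex.
By contrast removing E leaves 2 components; it is not a cut vertex. No other vertex is a cut vertex either.

B, F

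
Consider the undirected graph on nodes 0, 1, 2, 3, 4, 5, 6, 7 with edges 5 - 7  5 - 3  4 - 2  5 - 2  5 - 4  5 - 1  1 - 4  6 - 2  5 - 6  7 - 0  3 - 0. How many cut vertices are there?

Removing 5 increases the component count from 1 to 2, so 5 is a cut vertex.
By contrast removing 2 leaves 1 component; it is not a cut vertex. No other vertex is a cut vertex either.

1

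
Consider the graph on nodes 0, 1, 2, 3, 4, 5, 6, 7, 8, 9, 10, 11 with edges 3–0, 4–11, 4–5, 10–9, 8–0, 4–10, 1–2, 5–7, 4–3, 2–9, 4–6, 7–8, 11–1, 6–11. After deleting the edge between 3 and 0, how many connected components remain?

1

3 and 0 are still connected via 3-4-5-7-8-0, so the component count stays at 1.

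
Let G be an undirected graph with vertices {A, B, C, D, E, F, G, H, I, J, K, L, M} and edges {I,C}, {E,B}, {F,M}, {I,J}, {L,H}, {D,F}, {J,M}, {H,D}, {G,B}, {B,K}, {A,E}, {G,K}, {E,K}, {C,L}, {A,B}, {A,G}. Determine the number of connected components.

2

Starting from A we can reach A, B, E, G, K. That is one component of size 5.
Starting from C we can reach C, D, F, H, I, J, L, M. That is one component of size 8.
Total: 2 components.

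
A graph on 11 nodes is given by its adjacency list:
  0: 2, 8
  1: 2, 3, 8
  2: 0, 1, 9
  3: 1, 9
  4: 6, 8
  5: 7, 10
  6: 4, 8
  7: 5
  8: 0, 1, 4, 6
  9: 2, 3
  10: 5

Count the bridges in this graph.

2

The edges on the cycle 8-6-4-8 are not bridges since each lies on that cycle.
But removing 10-5 disconnects 10 from 5; removing 5-7 disconnects 5 from 7 — these are bridges.
That makes 2 bridges.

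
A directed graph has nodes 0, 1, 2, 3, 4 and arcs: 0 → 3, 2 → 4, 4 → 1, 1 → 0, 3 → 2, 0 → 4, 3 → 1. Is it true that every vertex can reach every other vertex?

From 4 we can reach every vertex (0, 1, 2, 3, 4), and every vertex can reach 4 (0, 1, 2, 3, 4). So the whole graph is one strongly connected component.

Yes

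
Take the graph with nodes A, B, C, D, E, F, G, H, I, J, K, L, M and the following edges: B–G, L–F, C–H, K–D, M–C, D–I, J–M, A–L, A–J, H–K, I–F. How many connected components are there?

E is isolated — a component by itself.
Starting from B we can reach B, G. That is one component of size 2.
Starting from A we can reach A, C, D, F, H, I, J, K, L, M. That is one component of size 10.
Total: 3 components.

3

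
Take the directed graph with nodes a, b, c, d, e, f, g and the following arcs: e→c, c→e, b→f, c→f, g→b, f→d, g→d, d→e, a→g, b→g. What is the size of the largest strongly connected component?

4

{c, d, e, f} are all mutually reachable — one SCC of size 4.
{b, g} are all mutually reachable — one SCC of size 2.
{a} is an SCC by itself.
The largest has 4 vertices.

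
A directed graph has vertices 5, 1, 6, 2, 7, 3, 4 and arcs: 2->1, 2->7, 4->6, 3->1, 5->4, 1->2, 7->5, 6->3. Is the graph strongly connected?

From 3 we can reach every vertex (1, 2, 3, 4, 5, 6, 7), and every vertex can reach 3 (1, 2, 3, 4, 5, 6, 7). So the whole graph is one strongly connected component.

Yes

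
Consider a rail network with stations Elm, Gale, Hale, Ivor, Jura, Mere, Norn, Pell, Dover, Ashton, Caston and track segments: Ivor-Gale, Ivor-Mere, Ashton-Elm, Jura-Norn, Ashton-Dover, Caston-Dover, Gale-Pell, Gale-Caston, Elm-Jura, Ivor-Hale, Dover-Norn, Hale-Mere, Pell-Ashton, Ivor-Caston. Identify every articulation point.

Ivor

Removing Ivor increases the component count from 1 to 2, so Ivor is a cut vertex.
By contrast removing Elm leaves 1 component; it is not a cut vertex. No other vertex is a cut vertex either.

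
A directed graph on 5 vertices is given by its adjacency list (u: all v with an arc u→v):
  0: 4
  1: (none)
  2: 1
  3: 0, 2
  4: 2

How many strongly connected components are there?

{2} is an SCC by itself.
{0} is an SCC by itself.
{4} is an SCC by itself.
{3} is an SCC by itself.
{1} is an SCC by itself.
That gives 5 strongly connected components.

5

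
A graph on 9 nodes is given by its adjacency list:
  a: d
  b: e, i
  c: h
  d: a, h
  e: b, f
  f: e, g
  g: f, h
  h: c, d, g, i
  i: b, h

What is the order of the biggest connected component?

9

Starting from a we can reach a, b, c, d, e, f, g, h, i. That is one component of size 9.
The largest has 9 vertices.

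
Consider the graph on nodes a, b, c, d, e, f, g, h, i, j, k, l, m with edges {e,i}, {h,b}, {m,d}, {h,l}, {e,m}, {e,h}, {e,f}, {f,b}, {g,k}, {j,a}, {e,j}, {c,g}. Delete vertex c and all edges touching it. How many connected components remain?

2

With c gone, the remaining components are: {g, k}; {a, b, d, e, f, h, i, j, l, m}.
That is 2 components.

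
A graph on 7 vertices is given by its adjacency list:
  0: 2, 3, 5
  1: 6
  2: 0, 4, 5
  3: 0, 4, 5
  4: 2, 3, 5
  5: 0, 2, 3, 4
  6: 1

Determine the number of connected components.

Starting from 1 we can reach 1, 6. That is one component of size 2.
Starting from 0 we can reach 0, 2, 3, 4, 5. That is one component of size 5.
Total: 2 components.

2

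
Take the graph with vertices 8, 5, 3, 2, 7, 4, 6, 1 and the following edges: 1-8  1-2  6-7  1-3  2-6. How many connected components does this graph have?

3

4 is isolated — a component by itself.
5 is isolated — a component by itself.
Starting from 1 we can reach 1, 2, 3, 6, 7, 8. That is one component of size 6.
Total: 3 components.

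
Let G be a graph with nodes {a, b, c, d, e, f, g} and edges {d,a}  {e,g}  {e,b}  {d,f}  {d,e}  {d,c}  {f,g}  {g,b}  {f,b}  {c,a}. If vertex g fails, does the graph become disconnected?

Deleting g leaves 1 component (was 1) (its neighbors b, e, f remain connected to each other), so g is not a cut vertex.

No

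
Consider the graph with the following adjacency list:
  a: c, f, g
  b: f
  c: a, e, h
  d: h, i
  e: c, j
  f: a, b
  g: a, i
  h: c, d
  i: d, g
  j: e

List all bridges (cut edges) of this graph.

a-f, b-f, c-e, e-j

The edges on the cycle a-c-h-d-i-g-a are not bridges since each lies on that cycle.
But removing b-f disconnects b from f; removing c-e disconnects c from e; removing a-f disconnects a from f; removing j-e disconnects j from e — these are bridges.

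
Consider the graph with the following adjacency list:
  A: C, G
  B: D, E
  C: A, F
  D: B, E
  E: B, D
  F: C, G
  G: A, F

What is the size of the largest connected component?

Starting from B we can reach B, D, E. That is one component of size 3.
Starting from A we can reach A, C, F, G. That is one component of size 4.
The largest has 4 vertices.

4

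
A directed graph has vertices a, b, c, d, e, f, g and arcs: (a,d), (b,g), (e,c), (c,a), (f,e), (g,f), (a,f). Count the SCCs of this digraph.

4

{a, c, e, f} are all mutually reachable — one SCC of size 4.
{g} is an SCC by itself.
{b} is an SCC by itself.
{d} is an SCC by itself.
That gives 4 strongly connected components.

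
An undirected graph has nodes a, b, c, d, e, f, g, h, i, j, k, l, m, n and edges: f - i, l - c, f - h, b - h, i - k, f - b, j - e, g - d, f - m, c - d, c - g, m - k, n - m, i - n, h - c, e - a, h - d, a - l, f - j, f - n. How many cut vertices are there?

Removing f increases the component count from 1 to 2, so f is a cut vertex.
By contrast removing a leaves 1 component; it is not a cut vertex. No other vertex is a cut vertex either.

1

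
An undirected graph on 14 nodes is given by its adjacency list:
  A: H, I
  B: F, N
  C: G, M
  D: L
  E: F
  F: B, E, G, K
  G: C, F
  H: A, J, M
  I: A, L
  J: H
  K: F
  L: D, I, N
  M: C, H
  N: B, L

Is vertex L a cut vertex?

Deleting L raises the number of components from 1 to 2, so L is a cut vertex.

Yes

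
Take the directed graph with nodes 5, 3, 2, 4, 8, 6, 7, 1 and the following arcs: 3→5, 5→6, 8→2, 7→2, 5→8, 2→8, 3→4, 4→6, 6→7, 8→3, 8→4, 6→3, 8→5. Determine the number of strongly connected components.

2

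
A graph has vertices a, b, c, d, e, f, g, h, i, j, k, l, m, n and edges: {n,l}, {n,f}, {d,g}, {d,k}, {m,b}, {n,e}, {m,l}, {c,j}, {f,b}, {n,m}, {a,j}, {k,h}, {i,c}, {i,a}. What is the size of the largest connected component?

6

Starting from a we can reach a, c, i, j. That is one component of size 4.
Starting from d we can reach d, g, h, k. That is one component of size 4.
Starting from b we can reach b, e, f, l, m, n. That is one component of size 6.
The largest has 6 vertices.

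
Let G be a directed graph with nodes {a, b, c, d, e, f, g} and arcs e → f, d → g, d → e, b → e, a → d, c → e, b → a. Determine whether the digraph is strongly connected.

No

There is no directed path from b to c, so the graph is not strongly connected.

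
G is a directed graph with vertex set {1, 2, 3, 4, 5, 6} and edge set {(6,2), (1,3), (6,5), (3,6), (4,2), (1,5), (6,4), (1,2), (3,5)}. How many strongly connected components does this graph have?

6

{2} is an SCC by itself.
{1} is an SCC by itself.
{4} is an SCC by itself.
{5} is an SCC by itself.
{6} is an SCC by itself.
(and 1 more singleton SCC)
That gives 6 strongly connected components.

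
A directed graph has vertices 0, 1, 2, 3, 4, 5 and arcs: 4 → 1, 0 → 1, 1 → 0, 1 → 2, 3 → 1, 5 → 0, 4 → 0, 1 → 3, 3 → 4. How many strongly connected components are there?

{0, 1, 3, 4} are all mutually reachable — one SCC of size 4.
{5} is an SCC by itself.
{2} is an SCC by itself.
That gives 3 strongly connected components.

3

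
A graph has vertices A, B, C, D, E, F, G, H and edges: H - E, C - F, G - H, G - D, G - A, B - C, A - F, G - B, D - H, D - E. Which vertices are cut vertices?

G

Removing G increases the component count from 1 to 2, so G is a cut vertex.
By contrast removing F leaves 1 component; it is not a cut vertex. No other vertex is a cut vertex either.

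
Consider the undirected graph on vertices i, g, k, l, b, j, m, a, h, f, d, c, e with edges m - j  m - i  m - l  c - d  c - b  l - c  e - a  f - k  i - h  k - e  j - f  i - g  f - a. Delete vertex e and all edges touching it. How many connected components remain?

1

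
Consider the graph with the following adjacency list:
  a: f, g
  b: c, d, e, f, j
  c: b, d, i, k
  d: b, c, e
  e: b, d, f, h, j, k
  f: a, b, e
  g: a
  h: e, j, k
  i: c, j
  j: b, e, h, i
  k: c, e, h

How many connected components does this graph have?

Starting from a we can reach a, b, c, d, e, f, g, h, i, j, k. That is one component of size 11.
Total: 1 component.

1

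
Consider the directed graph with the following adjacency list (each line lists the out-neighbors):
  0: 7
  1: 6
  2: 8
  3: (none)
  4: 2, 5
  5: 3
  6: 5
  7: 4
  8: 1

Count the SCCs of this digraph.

9

{3} is an SCC by itself.
{6} is an SCC by itself.
{1} is an SCC by itself.
{8} is an SCC by itself.
{2} is an SCC by itself.
(and 4 more singleton SCCs)
That gives 9 strongly connected components.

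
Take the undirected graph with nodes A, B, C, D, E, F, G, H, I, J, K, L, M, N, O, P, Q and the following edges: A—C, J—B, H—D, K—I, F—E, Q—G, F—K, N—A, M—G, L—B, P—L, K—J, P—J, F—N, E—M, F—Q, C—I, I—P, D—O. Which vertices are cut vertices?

D, F

Removing D increases the component count from 2 to 3, so D is a cut vertex.
Removing F increases the component count from 2 to 3, so F is a cut vertex.
By contrast removing H leaves 2 components; it is not a cut vertex. No other vertex is a cut vertex either.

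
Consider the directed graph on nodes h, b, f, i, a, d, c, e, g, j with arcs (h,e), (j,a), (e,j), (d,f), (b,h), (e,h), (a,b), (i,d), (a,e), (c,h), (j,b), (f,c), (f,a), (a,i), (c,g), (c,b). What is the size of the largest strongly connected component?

9

{a, b, c, d, e, f, h, i, j} are all mutually reachable — one SCC of size 9.
{g} is an SCC by itself.
The largest has 9 vertices.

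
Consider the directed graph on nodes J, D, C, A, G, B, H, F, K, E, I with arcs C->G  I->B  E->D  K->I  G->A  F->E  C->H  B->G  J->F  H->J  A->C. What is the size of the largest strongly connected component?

3

{A, C, G} are all mutually reachable — one SCC of size 3.
{B} is an SCC by itself.
{F} is an SCC by itself.
{J} is an SCC by itself.
{D} is an SCC by itself.
(and 4 more singleton SCCs)
The largest has 3 vertices.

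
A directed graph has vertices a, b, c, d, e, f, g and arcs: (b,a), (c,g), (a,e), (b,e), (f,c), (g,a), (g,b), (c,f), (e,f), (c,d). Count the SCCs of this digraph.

2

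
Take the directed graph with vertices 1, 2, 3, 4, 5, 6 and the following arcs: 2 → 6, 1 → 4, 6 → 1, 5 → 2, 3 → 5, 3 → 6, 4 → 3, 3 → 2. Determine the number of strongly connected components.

{1, 2, 3, 4, 5, 6} are all mutually reachable — one SCC of size 6.
That gives 1 strongly connected component.

1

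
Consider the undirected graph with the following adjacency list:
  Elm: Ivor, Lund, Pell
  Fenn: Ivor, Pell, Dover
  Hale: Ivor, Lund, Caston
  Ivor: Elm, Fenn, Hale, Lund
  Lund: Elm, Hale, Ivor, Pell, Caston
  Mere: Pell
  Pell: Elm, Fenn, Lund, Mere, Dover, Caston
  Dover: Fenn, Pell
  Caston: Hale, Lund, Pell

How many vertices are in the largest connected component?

Starting from Elm we can reach Elm, Fenn, Hale, Ivor, Lund, Mere, Pell, Dover, Caston. That is one component of size 9.
The largest has 9 vertices.

9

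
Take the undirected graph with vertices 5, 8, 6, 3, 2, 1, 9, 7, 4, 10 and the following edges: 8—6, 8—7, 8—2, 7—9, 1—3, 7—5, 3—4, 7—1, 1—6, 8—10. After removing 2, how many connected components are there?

With 2 gone, the remaining components are: {1, 3, 4, 5, 6, 7, 8, 9, 10}.
That is 1 component.

1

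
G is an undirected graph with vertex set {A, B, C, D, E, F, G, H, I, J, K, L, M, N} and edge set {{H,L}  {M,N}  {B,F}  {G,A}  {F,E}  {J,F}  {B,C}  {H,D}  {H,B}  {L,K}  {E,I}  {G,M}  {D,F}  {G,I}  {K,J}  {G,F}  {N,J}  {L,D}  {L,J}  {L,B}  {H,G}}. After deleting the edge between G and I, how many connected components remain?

G and I are still connected via G-F-E-I, so the component count stays at 1.

1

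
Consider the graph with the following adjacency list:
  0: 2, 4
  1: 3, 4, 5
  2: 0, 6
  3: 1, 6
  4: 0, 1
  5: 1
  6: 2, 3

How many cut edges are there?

The edges on the cycle 6-2-0-4-1-3-6 are not bridges since each lies on that cycle.
But removing 1-5 disconnects 1 from 5 — this is a bridge.

1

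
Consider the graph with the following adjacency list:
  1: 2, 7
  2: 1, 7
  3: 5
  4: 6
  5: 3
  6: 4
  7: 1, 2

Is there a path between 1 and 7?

From 1 we can reach 1, 2, 7, which includes 7.

Yes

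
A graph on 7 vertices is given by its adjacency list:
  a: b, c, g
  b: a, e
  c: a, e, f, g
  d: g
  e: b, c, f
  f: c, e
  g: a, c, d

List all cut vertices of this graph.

Removing g increases the component count from 1 to 2, so g is a cut vertex.
By contrast removing c leaves 1 component; it is not a cut vertex. No other vertex is a cut vertex either.

g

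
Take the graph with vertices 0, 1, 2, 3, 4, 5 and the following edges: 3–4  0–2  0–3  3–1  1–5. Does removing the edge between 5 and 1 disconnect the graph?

Removing 5–1 leaves no path between 5 and 1: the component count goes from 1 to 2. So it is a bridge.

Yes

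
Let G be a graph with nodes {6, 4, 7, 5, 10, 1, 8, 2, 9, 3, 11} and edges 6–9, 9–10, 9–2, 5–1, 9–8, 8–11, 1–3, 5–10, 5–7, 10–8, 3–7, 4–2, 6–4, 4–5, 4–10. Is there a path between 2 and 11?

Yes

From 2 we can reach 1, 2, 3, 4, 5, 6, 7, 8, 9, 10, 11, which includes 11.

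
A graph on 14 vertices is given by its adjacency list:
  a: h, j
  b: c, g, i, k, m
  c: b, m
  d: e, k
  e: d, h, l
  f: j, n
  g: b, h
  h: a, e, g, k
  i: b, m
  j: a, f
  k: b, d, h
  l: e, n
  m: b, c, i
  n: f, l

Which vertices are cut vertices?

Removing b increases the component count from 1 to 2, so b is a cut vertex.
By contrast removing i leaves 1 component; it is not a cut vertex. No other vertex is a cut vertex either.

b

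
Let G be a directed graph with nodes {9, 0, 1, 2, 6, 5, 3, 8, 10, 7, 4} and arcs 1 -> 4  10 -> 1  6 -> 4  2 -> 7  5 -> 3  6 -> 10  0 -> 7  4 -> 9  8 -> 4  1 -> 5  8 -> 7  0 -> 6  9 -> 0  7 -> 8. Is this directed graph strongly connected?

No

There is no directed path from 10 to 2, so the graph is not strongly connected.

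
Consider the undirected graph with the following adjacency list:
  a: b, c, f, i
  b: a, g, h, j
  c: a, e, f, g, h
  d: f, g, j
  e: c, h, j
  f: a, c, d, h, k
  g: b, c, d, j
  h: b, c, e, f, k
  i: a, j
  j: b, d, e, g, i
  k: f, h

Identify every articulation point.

none

Removing c, for instance, still leaves 1 component. No single vertex removal increases the component count — the graph has no articulation points.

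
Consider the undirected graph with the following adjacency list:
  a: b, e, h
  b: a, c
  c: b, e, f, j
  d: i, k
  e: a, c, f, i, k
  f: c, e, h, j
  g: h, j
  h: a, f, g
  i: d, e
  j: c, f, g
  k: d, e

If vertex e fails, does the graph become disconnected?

Yes

Deleting e raises the number of components from 1 to 2, so e is a cut vertex.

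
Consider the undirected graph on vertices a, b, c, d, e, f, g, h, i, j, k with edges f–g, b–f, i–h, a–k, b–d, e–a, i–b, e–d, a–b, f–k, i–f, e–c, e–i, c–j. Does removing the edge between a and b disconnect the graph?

No

After removing a–b, the path a-e-i-b still connects them, so the edge is not a bridge.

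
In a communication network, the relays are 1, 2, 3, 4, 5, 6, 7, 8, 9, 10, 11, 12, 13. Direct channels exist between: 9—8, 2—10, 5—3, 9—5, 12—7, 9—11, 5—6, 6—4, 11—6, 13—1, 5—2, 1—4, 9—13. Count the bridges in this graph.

5

The edges on the cycle 9-13-1-4-6-5-9 are not bridges since each lies on that cycle.
But removing 5—3 disconnects 5 from 3; removing 12—7 disconnects 12 from 7; removing 5—2 disconnects 5 from 2; removing 10—2 disconnects 10 from 2 — these are bridges.
In total 5 edges are bridges.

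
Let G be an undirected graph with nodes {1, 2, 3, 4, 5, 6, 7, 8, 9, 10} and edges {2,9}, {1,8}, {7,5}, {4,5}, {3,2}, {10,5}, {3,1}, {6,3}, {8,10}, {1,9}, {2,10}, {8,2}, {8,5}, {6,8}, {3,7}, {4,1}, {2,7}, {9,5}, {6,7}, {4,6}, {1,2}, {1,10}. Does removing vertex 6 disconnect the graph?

No

Deleting 6 leaves 1 component (was 1) (its neighbors 3, 4, 7, 8 remain connected to each other), so 6 is not a cut vertex.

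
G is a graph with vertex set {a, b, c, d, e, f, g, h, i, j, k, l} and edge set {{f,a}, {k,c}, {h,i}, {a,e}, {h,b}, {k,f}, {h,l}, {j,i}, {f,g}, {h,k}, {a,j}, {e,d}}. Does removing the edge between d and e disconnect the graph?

Yes

Removing d–e leaves no path between d and e: the component count goes from 1 to 2. So it is a bridge.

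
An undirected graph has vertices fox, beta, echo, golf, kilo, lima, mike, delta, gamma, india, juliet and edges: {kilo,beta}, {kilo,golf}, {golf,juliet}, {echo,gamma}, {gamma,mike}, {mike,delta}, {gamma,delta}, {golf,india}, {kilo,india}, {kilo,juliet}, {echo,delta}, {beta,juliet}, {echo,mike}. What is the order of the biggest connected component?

5

fox is isolated — a component by itself.
lima is isolated — a component by itself.
Starting from echo we can reach echo, mike, delta, gamma. That is one component of size 4.
Starting from beta we can reach beta, golf, kilo, india, juliet. That is one component of size 5.
The largest has 5 vertices.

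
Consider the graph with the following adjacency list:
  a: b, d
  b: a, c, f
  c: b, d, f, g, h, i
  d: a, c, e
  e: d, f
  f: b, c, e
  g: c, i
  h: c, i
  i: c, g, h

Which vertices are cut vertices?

Removing c increases the component count from 1 to 2, so c is a cut vertex.
By contrast removing d leaves 1 component; it is not a cut vertex. No other vertex is a cut vertex either.

c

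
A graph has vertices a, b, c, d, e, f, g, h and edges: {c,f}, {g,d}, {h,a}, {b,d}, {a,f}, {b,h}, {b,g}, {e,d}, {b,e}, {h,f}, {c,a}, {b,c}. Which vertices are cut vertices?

b

Removing b increases the component count from 1 to 2, so b is a cut vertex.
By contrast removing g leaves 1 component; it is not a cut vertex. No other vertex is a cut vertex either.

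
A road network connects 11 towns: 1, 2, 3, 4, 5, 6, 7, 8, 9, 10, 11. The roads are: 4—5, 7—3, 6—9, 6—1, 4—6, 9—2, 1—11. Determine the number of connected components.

4

10 is isolated — a component by itself.
8 is isolated — a component by itself.
Starting from 3 we can reach 3, 7. That is one component of size 2.
Starting from 1 we can reach 1, 2, 4, 5, 6, 9, 11. That is one component of size 7.
Total: 4 components.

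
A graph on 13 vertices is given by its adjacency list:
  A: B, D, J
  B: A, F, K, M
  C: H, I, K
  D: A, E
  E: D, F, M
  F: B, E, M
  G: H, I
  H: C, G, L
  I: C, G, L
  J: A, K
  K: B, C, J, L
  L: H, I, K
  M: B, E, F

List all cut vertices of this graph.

Removing K increases the component count from 1 to 2, so K is a cut vertex.
By contrast removing B leaves 1 component; it is not a cut vertex. No other vertex is a cut vertex either.

K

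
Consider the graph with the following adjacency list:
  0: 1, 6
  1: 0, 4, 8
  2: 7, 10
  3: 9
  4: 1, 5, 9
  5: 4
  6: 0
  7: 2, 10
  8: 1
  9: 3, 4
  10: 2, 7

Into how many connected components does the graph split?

2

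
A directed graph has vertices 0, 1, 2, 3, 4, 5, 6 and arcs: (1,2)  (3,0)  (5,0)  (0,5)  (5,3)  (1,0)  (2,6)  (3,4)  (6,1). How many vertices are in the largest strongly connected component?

3

{0, 3, 5} are all mutually reachable — one SCC of size 3.
{1, 2, 6} are all mutually reachable — one SCC of size 3.
{4} is an SCC by itself.
The largest has 3 vertices.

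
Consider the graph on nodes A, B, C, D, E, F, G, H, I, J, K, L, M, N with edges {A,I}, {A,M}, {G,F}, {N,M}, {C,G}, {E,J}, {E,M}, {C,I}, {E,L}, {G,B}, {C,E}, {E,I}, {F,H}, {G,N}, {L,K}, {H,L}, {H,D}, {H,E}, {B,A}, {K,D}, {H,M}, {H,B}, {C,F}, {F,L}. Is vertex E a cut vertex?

Deleting E raises the number of components from 1 to 2, so E is a cut vertex.

Yes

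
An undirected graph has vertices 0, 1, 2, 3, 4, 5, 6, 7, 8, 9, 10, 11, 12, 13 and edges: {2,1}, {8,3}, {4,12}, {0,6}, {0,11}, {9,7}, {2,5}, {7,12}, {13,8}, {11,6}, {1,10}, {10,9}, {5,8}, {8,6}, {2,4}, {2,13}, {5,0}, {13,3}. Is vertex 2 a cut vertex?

Yes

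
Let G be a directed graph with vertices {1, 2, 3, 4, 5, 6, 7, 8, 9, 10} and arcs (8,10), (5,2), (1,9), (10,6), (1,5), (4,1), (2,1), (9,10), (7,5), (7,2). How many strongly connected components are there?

8

{1, 2, 5} are all mutually reachable — one SCC of size 3.
{8} is an SCC by itself.
{9} is an SCC by itself.
{10} is an SCC by itself.
{4} is an SCC by itself.
(and 3 more singleton SCCs)
That gives 8 strongly connected components.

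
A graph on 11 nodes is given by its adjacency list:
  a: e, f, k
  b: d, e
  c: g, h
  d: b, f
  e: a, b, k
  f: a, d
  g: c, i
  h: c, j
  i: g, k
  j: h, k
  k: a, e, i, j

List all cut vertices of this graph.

Removing k increases the component count from 1 to 2, so k is a cut vertex.
By contrast removing f leaves 1 component; it is not a cut vertex. No other vertex is a cut vertex either.

k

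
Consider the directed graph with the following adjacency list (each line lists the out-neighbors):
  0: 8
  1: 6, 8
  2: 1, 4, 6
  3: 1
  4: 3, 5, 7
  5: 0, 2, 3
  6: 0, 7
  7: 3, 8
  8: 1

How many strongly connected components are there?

{0, 1, 3, 6, 7, 8} are all mutually reachable — one SCC of size 6.
{2, 4, 5} are all mutually reachable — one SCC of size 3.
That gives 2 strongly connected components.

2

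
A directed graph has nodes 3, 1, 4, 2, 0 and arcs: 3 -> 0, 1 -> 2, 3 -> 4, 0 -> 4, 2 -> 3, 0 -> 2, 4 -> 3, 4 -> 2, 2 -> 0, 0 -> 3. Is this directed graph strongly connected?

No

There is no directed path from 0 to 1, so the graph is not strongly connected.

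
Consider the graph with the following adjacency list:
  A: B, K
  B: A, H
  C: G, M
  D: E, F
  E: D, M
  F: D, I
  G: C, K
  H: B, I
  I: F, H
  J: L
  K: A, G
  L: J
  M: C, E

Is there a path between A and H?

Yes

From A we can reach A, B, C, D, E, F, G, H, I, K, M, which includes H.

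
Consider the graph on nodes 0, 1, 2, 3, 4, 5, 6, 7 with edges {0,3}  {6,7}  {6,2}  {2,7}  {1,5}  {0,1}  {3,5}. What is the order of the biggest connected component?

4 is isolated — a component by itself.
Starting from 2 we can reach 2, 6, 7. That is one component of size 3.
Starting from 0 we can reach 0, 1, 3, 5. That is one component of size 4.
The largest has 4 vertices.

4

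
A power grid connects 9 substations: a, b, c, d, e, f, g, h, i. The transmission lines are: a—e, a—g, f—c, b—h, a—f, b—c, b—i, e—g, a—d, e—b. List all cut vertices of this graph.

a, b

Removing a increases the component count from 1 to 2, so a is a cut vertex.
Removing b increases the component count from 1 to 3, so b is a cut vertex.
By contrast removing g leaves 1 component; it is not a cut vertex. No other vertex is a cut vertex either.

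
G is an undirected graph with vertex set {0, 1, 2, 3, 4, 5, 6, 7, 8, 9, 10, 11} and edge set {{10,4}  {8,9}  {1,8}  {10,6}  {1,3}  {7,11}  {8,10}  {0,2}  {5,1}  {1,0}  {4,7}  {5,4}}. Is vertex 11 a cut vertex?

No

Deleting 11 leaves 1 component (was 1), so 11 is not a cut vertex.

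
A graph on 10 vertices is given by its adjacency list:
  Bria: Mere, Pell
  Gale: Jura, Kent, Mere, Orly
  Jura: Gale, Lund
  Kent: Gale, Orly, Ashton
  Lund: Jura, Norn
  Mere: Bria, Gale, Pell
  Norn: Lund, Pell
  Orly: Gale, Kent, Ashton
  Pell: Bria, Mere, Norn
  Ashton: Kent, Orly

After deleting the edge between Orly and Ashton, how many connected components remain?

Orly and Ashton are still connected via Orly-Kent-Ashton, so the component count stays at 1.

1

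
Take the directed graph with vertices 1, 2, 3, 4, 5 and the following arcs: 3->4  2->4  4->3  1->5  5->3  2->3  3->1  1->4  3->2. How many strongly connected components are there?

1

{1, 2, 3, 4, 5} are all mutually reachable — one SCC of size 5.
That gives 1 strongly connected component.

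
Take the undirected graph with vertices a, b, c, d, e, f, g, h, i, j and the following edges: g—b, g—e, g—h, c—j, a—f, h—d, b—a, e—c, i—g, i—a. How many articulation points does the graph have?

5

Removing a increases the component count from 1 to 2, so a is a cut vertex.
Removing c increases the component count from 1 to 2, so c is a cut vertex.
Removing e increases the component count from 1 to 2, so e is a cut vertex.
Likewise g, h are cut vertices.
By contrast removing d leaves 1 component; it is not a cut vertex. No other vertex is a cut vertex either.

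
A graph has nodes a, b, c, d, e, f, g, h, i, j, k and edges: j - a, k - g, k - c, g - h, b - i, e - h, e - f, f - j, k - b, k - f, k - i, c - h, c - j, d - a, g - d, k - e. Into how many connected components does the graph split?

1

Starting from a we can reach a, b, c, d, e, f, g, h, i, j, k. That is one component of size 11.
Total: 1 component.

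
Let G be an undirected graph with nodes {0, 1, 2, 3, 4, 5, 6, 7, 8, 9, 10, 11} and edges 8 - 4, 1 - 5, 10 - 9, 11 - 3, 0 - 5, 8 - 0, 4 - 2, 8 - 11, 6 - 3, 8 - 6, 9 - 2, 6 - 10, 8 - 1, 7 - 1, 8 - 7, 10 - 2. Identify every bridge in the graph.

The edges on the cycle 8-7-1-8 are not bridges since each lies on that cycle.
Every edge lies on some cycle, so there are no bridges.

none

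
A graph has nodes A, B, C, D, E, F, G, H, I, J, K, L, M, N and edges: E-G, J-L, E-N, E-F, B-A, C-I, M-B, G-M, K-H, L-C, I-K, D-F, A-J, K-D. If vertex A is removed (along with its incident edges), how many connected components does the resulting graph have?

With A gone, the remaining components are: {B, C, D, E, F, G, H, I, J, K, L, M, N}.
That is 1 component.

1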